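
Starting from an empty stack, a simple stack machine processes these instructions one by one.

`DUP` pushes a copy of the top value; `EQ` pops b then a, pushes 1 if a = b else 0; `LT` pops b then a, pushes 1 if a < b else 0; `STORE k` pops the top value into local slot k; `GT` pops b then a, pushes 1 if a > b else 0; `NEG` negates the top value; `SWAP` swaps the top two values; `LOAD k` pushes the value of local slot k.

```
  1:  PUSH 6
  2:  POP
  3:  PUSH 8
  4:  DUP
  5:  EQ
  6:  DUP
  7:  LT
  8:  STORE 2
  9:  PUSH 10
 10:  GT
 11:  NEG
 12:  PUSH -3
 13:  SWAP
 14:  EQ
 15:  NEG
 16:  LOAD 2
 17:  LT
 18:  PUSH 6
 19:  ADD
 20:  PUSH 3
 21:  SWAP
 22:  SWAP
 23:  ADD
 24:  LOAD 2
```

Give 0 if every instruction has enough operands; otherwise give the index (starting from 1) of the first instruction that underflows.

PUSH 6   [6]
POP      []
PUSH 8   [8]
DUP      [8, 8]
EQ       [1]
DUP      [1, 1]
LT       [0]
STORE 2  []
PUSH 10  [10]
GT  — needs 2 operands, stack has 1 → underflow

10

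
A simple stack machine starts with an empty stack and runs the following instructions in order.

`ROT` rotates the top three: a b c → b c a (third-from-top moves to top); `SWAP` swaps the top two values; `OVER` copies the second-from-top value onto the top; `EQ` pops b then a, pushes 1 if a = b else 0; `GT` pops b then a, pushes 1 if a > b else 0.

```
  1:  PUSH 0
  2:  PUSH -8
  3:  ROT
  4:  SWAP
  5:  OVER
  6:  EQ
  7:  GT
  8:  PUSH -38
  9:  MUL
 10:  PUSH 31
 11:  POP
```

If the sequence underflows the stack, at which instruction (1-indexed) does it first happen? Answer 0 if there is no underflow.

PUSH 0  → 0
PUSH -8 → 0 -8
ROT  — needs 3 operands, stack has 2 → underflow

3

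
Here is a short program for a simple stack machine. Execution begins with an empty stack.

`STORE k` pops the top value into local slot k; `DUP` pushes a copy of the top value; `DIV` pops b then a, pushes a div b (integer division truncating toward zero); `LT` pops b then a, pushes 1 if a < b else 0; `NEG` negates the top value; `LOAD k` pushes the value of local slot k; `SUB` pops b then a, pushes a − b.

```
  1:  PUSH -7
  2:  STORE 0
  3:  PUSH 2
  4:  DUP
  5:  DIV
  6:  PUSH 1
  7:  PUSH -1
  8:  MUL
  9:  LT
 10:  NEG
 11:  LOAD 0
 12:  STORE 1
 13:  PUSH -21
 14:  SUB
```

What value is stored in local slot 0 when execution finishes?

PUSH -7  : -7
STORE 0  : (empty)
PUSH 2   : 2
DUP      : 2 2
DIV      : 1
PUSH 1   : 1 1
PUSH -1  : 1 1 -1
MUL      : 1 -1
LT       : 0
NEG      : 0
LOAD 0   : 0 -7
STORE 1  : 0
PUSH -21 : 0 -21
SUB      : 21

-7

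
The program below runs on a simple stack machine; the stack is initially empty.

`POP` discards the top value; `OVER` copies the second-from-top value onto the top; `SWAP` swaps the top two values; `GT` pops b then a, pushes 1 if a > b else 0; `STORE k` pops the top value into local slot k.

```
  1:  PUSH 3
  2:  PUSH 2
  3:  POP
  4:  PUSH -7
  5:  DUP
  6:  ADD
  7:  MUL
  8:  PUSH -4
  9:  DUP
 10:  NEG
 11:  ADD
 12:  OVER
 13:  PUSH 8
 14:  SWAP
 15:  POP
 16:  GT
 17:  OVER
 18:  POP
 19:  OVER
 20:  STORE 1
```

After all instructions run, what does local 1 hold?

PUSH 3   3
PUSH 2   3 2
POP      3
PUSH -7  3 -7
DUP      3 -7 -7
ADD      3 -14
MUL      -42
PUSH -4  -42 -4
DUP      -42 -4 -4
NEG      -42 -4 4
ADD      -42 0
OVER     -42 0 -42
PUSH 8   -42 0 -42 8
SWAP     -42 0 8 -42
POP      -42 0 8
GT       -42 0
OVER     -42 0 -42
POP      -42 0
OVER     -42 0 -42
STORE 1  -42 0

-42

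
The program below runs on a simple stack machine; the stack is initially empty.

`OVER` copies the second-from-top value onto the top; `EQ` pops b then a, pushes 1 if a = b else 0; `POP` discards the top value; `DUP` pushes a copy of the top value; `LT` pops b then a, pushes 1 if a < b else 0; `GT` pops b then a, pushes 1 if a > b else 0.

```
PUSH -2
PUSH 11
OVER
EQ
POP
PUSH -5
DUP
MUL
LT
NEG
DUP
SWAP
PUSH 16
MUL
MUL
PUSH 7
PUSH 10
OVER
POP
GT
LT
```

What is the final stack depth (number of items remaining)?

1

PUSH -2 : [-2]
PUSH 11 : [-2, 11]
OVER    : [-2, 11, -2]
EQ      : [-2, 0]
POP     : [-2]
PUSH -5 : [-2, -5]
DUP     : [-2, -5, -5]
MUL     : [-2, 25]
LT      : [1]
NEG     : [-1]
DUP     : [-1, -1]
SWAP    : [-1, -1]
PUSH 16 : [-1, -1, 16]
MUL     : [-1, -16]
MUL     : [16]
PUSH 7  : [16, 7]
PUSH 10 : [16, 7, 10]
OVER    : [16, 7, 10, 7]
POP     : [16, 7, 10]
GT      : [16, 0]
LT      : [0]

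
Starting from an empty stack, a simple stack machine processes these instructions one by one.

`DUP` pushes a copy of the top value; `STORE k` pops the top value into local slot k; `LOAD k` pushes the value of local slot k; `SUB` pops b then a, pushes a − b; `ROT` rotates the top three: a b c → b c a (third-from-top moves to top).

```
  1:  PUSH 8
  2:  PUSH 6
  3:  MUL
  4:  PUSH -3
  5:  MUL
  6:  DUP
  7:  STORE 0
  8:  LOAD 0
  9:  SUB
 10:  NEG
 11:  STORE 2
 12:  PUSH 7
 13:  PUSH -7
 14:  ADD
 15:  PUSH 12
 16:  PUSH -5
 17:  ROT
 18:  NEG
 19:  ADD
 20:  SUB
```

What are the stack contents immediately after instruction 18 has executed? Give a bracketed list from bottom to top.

[12, -5, 0]

PUSH 8  -> [8]
PUSH 6  -> [8, 6]
MUL     -> [48]
PUSH -3 -> [48, -3]
MUL     -> [-144]
DUP     -> [-144, -144]
STORE 0 -> [-144]
LOAD 0  -> [-144, -144]
SUB     -> [0]
NEG     -> [0]
STORE 2 -> []
PUSH 7  -> [7]
PUSH -7 -> [7, -7]
ADD     -> [0]
PUSH 12 -> [0, 12]
PUSH -5 -> [0, 12, -5]
ROT     -> [12, -5, 0]
NEG     -> [12, -5, 0]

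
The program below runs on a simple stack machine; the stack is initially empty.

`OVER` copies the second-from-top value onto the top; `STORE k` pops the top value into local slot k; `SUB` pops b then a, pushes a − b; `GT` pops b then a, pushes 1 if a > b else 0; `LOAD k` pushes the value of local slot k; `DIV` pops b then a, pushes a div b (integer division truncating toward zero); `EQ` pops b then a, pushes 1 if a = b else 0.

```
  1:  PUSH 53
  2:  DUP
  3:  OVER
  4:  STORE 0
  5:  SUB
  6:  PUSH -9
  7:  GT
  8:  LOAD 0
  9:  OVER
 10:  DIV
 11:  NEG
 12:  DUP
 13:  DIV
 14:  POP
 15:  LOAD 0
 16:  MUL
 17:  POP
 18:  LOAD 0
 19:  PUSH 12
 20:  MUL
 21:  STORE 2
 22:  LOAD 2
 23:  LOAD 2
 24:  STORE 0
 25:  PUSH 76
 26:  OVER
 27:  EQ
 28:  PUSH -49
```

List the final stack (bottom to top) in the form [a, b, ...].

[636, 0, -49]

PUSH 53  → 53
DUP      → 53 53
OVER     → 53 53 53
STORE 0  → 53 53
SUB      → 0
PUSH -9  → 0 -9
GT       → 1
LOAD 0   → 1 53
OVER     → 1 53 1
DIV      → 1 53
NEG      → 1 -53
DUP      → 1 -53 -53
DIV      → 1 1
POP      → 1
LOAD 0   → 1 53
MUL      → 53
POP      → (empty)
LOAD 0   → 53
PUSH 12  → 53 12
MUL      → 636
STORE 2  → (empty)
LOAD 2   → 636
LOAD 2   → 636 636
STORE 0  → 636
PUSH 76  → 636 76
OVER     → 636 76 636
EQ       → 636 0
PUSH -49 → 636 0 -49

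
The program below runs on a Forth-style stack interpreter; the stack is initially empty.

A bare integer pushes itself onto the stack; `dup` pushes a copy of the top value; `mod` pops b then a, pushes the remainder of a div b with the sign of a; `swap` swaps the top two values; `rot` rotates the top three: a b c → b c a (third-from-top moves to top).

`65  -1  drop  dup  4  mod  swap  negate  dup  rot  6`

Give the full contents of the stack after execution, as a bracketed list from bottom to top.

[-65, -65, 1, 6]

65     -> [65]
-1     -> [65, -1]
drop   -> [65]
dup    -> [65, 65]
4      -> [65, 65, 4]
mod    -> [65, 1]
swap   -> [1, 65]
negate -> [1, -65]
dup    -> [1, -65, -65]
rot    -> [-65, -65, 1]
6      -> [-65, -65, 1, 6]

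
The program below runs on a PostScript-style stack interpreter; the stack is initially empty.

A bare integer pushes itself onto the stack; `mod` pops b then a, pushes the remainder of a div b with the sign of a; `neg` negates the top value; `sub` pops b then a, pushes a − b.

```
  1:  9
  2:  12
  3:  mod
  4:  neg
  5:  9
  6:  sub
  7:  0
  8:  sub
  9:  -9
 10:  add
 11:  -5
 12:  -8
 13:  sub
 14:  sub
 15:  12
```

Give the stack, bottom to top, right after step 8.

9   → 9
12  → 9 12
mod → 9
neg → -9
9   → -9 9
sub → -18
0   → -18 0
sub → -18

[-18]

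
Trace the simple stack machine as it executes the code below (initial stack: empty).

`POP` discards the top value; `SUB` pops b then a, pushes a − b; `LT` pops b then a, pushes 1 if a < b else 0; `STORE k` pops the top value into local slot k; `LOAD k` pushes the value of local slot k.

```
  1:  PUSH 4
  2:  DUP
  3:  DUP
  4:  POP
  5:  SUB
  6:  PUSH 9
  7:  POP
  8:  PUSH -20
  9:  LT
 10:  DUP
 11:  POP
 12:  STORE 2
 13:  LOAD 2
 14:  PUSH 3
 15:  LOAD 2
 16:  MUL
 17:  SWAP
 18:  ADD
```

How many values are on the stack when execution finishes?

PUSH 4    [4]
DUP       [4, 4]
DUP       [4, 4, 4]
POP       [4, 4]
SUB       [0]
PUSH 9    [0, 9]
POP       [0]
PUSH -20  [0, -20]
LT        [0]
DUP       [0, 0]
POP       [0]
STORE 2   []
LOAD 2    [0]
PUSH 3    [0, 3]
LOAD 2    [0, 3, 0]
MUL       [0, 0]
SWAP      [0, 0]
ADD       [0]

1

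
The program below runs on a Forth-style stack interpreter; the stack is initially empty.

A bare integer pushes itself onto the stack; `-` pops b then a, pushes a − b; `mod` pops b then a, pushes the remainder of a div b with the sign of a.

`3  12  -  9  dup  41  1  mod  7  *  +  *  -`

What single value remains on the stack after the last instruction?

3    3
12   3 12
-    -9
9    -9 9
dup  -9 9 9
41   -9 9 9 41
1    -9 9 9 41 1
mod  -9 9 9 0
7    -9 9 9 0 7
*    -9 9 9 0
+    -9 9 9
*    -9 81
-    -90

-90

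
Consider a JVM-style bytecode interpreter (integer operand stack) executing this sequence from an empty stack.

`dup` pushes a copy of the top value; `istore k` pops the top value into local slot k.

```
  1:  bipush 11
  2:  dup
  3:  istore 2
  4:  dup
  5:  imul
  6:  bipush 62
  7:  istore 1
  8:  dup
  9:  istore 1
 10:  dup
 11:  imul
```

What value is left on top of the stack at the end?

14641

bipush 11 -> [11]
dup       -> [11, 11]
istore 2  -> [11]
dup       -> [11, 11]
imul      -> [121]
bipush 62 -> [121, 62]
istore 1  -> [121]
dup       -> [121, 121]
istore 1  -> [121]
dup       -> [121, 121]
imul      -> [14641]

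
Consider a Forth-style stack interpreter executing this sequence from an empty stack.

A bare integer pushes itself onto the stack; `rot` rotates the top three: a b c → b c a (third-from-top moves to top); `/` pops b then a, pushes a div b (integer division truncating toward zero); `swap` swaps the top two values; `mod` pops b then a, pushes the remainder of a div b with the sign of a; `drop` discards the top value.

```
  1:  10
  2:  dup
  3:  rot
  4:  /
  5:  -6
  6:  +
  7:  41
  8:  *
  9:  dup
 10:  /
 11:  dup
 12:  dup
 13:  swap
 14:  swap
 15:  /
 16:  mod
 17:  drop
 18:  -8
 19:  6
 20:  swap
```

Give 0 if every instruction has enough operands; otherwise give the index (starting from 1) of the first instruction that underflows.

3

10  -> 10
dup -> 10 10
rot  — needs 3 operands, stack has 2 → underflow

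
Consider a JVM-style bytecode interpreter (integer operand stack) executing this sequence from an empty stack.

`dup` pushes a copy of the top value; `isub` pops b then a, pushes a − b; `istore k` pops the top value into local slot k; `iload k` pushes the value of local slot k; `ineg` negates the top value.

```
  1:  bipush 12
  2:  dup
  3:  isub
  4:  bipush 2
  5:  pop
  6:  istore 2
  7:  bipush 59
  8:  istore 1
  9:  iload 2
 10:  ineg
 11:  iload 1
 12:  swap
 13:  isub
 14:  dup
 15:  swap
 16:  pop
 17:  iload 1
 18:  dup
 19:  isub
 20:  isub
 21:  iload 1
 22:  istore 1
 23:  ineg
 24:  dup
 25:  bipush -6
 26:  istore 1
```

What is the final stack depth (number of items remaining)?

2

bipush 12 -> [12]
dup       -> [12, 12]
isub      -> [0]
bipush 2  -> [0, 2]
pop       -> [0]
istore 2  -> []
bipush 59 -> [59]
istore 1  -> []
iload 2   -> [0]
ineg      -> [0]
iload 1   -> [0, 59]
swap      -> [59, 0]
isub      -> [59]
dup       -> [59, 59]
swap      -> [59, 59]
pop       -> [59]
iload 1   -> [59, 59]
dup       -> [59, 59, 59]
isub      -> [59, 0]
isub      -> [59]
iload 1   -> [59, 59]
istore 1  -> [59]
ineg      -> [-59]
dup       -> [-59, -59]
bipush -6 -> [-59, -59, -6]
istore 1  -> [-59, -59]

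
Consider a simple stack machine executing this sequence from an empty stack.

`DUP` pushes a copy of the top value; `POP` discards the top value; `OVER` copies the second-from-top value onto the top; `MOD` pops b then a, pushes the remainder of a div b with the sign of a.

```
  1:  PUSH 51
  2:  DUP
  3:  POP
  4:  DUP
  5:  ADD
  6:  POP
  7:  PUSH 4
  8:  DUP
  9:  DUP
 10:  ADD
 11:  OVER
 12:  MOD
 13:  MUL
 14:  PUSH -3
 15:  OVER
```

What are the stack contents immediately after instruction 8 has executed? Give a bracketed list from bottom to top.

PUSH 51  [51]
DUP      [51, 51]
POP      [51]
DUP      [51, 51]
ADD      [102]
POP      []
PUSH 4   [4]
DUP      [4, 4]

[4, 4]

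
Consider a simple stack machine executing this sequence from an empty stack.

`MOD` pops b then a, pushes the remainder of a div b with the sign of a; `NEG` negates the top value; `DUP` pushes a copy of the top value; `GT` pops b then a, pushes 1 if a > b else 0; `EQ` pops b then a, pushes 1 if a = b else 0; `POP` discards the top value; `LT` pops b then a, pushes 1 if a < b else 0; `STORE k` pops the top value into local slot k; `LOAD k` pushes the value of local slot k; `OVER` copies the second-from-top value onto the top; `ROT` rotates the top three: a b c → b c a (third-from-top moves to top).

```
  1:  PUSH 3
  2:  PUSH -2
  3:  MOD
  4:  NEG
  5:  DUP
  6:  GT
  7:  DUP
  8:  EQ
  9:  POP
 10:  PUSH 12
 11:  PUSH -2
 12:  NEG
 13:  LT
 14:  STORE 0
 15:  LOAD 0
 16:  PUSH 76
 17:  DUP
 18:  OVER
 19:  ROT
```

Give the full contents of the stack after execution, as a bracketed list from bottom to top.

[0, 76, 76, 76]

PUSH 3  -> [3]
PUSH -2 -> [3, -2]
MOD     -> [1]
NEG     -> [-1]
DUP     -> [-1, -1]
GT      -> [0]
DUP     -> [0, 0]
EQ      -> [1]
POP     -> []
PUSH 12 -> [12]
PUSH -2 -> [12, -2]
NEG     -> [12, 2]
LT      -> [0]
STORE 0 -> []
LOAD 0  -> [0]
PUSH 76 -> [0, 76]
DUP     -> [0, 76, 76]
OVER    -> [0, 76, 76, 76]
ROT     -> [0, 76, 76, 76]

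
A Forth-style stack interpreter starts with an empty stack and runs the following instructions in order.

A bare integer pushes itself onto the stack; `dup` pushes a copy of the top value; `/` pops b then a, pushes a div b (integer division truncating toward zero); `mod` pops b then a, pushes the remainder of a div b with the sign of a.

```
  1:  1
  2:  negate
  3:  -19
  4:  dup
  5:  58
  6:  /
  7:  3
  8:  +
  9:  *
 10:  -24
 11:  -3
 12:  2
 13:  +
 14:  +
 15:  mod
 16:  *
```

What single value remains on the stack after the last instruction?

1      -> [1]
negate -> [-1]
-19    -> [-1, -19]
dup    -> [-1, -19, -19]
58     -> [-1, -19, -19, 58]
/      -> [-1, -19, 0]
3      -> [-1, -19, 0, 3]
+      -> [-1, -19, 3]
*      -> [-1, -57]
-24    -> [-1, -57, -24]
-3     -> [-1, -57, -24, -3]
2      -> [-1, -57, -24, -3, 2]
+      -> [-1, -57, -24, -1]
+      -> [-1, -57, -25]
mod    -> [-1, -7]
*      -> [7]

7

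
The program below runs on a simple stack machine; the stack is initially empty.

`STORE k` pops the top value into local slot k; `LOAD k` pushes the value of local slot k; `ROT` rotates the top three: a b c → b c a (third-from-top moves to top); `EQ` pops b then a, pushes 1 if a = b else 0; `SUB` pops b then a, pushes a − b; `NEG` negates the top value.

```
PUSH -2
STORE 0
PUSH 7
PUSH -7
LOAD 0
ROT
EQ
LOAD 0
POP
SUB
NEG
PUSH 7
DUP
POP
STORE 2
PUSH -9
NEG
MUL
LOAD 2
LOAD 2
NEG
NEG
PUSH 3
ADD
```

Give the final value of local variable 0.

PUSH -2 → [-2]
STORE 0 → []
PUSH 7  → [7]
PUSH -7 → [7, -7]
LOAD 0  → [7, -7, -2]
ROT     → [-7, -2, 7]
EQ      → [-7, 0]
LOAD 0  → [-7, 0, -2]
POP     → [-7, 0]
SUB     → [-7]
NEG     → [7]
PUSH 7  → [7, 7]
DUP     → [7, 7, 7]
POP     → [7, 7]
STORE 2 → [7]
PUSH -9 → [7, -9]
NEG     → [7, 9]
MUL     → [63]
LOAD 2  → [63, 7]
LOAD 2  → [63, 7, 7]
NEG     → [63, 7, -7]
NEG     → [63, 7, 7]
PUSH 3  → [63, 7, 7, 3]
ADD     → [63, 7, 10]

-2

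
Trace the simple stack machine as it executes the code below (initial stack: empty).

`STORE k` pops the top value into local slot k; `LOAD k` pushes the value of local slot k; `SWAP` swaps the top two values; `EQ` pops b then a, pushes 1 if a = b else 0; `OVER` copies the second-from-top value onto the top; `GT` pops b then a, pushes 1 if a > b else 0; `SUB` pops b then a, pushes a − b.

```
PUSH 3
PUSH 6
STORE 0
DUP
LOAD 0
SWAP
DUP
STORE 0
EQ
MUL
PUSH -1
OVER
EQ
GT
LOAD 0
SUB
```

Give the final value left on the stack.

-3

PUSH 3  → [3]
PUSH 6  → [3, 6]
STORE 0 → [3]
DUP     → [3, 3]
LOAD 0  → [3, 3, 6]
SWAP    → [3, 6, 3]
DUP     → [3, 6, 3, 3]
STORE 0 → [3, 6, 3]
EQ      → [3, 0]
MUL     → [0]
PUSH -1 → [0, -1]
OVER    → [0, -1, 0]
EQ      → [0, 0]
GT      → [0]
LOAD 0  → [0, 3]
SUB     → [-3]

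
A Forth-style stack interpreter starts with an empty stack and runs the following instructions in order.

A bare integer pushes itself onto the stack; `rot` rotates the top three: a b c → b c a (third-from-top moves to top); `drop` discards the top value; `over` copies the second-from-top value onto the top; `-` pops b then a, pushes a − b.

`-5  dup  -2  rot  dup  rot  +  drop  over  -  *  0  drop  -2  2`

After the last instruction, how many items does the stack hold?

-5   → -5
dup  → -5 -5
-2   → -5 -5 -2
rot  → -5 -2 -5
dup  → -5 -2 -5 -5
rot  → -5 -5 -5 -2
+    → -5 -5 -7
drop → -5 -5
over → -5 -5 -5
-    → -5 0
*    → 0
0    → 0 0
drop → 0
-2   → 0 -2
2    → 0 -2 2

3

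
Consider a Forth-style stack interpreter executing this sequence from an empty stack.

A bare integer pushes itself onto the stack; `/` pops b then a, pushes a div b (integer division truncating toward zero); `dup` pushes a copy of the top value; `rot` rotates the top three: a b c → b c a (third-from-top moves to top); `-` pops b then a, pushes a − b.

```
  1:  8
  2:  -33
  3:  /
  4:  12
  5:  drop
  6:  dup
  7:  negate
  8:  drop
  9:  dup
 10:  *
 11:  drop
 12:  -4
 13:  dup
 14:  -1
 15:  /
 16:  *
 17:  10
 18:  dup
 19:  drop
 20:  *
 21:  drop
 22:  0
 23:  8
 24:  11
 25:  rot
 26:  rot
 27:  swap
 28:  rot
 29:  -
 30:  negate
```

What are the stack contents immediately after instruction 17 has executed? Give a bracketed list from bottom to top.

[-16, 10]

8      → [8]
-33    → [8, -33]
/      → [0]
12     → [0, 12]
drop   → [0]
dup    → [0, 0]
negate → [0, 0]
drop   → [0]
dup    → [0, 0]
*      → [0]
drop   → []
-4     → [-4]
dup    → [-4, -4]
-1     → [-4, -4, -1]
/      → [-4, 4]
*      → [-16]
10     → [-16, 10]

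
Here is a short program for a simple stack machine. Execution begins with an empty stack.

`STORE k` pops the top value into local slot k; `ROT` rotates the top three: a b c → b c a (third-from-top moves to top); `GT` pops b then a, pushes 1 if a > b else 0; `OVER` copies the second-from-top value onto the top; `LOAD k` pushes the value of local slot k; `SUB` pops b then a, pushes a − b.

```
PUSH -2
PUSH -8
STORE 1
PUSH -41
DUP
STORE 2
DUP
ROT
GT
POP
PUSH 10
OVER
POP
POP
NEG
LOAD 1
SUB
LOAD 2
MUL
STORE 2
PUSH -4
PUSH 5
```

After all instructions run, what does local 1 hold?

-8

PUSH -2   -2
PUSH -8   -2 -8
STORE 1   -2
PUSH -41  -2 -41
DUP       -2 -41 -41
STORE 2   -2 -41
DUP       -2 -41 -41
ROT       -41 -41 -2
GT        -41 0
POP       -41
PUSH 10   -41 10
OVER      -41 10 -41
POP       -41 10
POP       -41
NEG       41
LOAD 1    41 -8
SUB       49
LOAD 2    49 -41
MUL       -2009
STORE 2   (empty)
PUSH -4   -4
PUSH 5    -4 5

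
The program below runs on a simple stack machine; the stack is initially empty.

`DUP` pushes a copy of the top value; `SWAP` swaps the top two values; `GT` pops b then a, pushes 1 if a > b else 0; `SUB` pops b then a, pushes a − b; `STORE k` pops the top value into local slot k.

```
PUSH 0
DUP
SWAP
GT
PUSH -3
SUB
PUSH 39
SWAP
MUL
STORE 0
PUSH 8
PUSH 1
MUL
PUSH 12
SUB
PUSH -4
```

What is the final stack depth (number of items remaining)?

2

PUSH 0  : [0]
DUP     : [0, 0]
SWAP    : [0, 0]
GT      : [0]
PUSH -3 : [0, -3]
SUB     : [3]
PUSH 39 : [3, 39]
SWAP    : [39, 3]
MUL     : [117]
STORE 0 : []
PUSH 8  : [8]
PUSH 1  : [8, 1]
MUL     : [8]
PUSH 12 : [8, 12]
SUB     : [-4]
PUSH -4 : [-4, -4]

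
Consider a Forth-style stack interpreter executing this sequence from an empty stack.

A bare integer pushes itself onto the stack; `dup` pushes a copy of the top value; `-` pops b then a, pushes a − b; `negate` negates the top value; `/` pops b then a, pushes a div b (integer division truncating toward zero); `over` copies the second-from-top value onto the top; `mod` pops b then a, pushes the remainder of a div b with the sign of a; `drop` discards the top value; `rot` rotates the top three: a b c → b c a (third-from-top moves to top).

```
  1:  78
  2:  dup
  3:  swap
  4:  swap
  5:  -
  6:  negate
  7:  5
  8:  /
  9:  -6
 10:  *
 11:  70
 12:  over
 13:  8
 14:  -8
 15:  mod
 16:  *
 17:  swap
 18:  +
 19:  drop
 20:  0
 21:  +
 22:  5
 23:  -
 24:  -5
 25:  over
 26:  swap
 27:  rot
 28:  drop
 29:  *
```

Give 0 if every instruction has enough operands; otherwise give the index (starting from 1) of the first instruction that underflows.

0

78     : 78
dup    : 78 78
swap   : 78 78
swap   : 78 78
-      : 0
negate : 0
5      : 0 5
/      : 0
-6     : 0 -6
*      : 0
70     : 0 70
over   : 0 70 0
8      : 0 70 0 8
-8     : 0 70 0 8 -8
mod    : 0 70 0 0
*      : 0 70 0
swap   : 0 0 70
+      : 0 70
drop   : 0
0      : 0 0
+      : 0
5      : 0 5
-      : -5
-5     : -5 -5
over   : -5 -5 -5
swap   : -5 -5 -5
rot    : -5 -5 -5
drop   : -5 -5
*      : 25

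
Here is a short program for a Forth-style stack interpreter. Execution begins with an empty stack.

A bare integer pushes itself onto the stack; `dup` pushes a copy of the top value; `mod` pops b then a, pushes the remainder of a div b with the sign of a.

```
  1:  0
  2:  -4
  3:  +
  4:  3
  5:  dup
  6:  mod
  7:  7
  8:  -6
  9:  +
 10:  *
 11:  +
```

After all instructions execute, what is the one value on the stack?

-4

0    [0]
-4   [0, -4]
+    [-4]
3    [-4, 3]
dup  [-4, 3, 3]
mod  [-4, 0]
7    [-4, 0, 7]
-6   [-4, 0, 7, -6]
+    [-4, 0, 1]
*    [-4, 0]
+    [-4]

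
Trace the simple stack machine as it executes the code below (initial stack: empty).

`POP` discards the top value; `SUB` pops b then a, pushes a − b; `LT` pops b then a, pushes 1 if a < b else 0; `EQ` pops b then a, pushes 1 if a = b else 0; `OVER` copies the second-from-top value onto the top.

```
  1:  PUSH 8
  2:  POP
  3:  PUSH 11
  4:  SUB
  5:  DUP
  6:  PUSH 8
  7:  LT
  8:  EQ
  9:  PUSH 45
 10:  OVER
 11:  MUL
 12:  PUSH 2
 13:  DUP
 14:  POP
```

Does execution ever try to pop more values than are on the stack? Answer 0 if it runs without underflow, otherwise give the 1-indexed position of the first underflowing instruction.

4

PUSH 8  : 8
POP     : (empty)
PUSH 11 : 11
SUB  — needs 2 operands, stack has 1 → underflow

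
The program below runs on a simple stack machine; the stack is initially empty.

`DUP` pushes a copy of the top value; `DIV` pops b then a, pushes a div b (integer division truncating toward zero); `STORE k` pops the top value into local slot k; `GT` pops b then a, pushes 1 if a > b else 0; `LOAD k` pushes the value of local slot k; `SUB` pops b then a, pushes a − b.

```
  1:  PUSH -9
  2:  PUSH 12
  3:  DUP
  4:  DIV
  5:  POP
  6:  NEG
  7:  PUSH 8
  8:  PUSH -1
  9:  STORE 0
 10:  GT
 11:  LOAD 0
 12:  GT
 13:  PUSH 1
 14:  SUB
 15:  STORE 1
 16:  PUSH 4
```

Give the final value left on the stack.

4

PUSH -9 → -9
PUSH 12 → -9 12
DUP     → -9 12 12
DIV     → -9 1
POP     → -9
NEG     → 9
PUSH 8  → 9 8
PUSH -1 → 9 8 -1
STORE 0 → 9 8
GT      → 1
LOAD 0  → 1 -1
GT      → 1
PUSH 1  → 1 1
SUB     → 0
STORE 1 → (empty)
PUSH 4  → 4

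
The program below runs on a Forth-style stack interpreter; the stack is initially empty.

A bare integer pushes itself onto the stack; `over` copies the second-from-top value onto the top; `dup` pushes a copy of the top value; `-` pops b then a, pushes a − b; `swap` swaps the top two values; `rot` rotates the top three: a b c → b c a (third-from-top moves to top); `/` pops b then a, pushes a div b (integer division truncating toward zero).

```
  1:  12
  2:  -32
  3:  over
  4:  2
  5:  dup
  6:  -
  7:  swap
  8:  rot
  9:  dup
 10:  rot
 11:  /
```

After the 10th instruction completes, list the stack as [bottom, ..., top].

12   : [12]
-32  : [12, -32]
over : [12, -32, 12]
2    : [12, -32, 12, 2]
dup  : [12, -32, 12, 2, 2]
-    : [12, -32, 12, 0]
swap : [12, -32, 0, 12]
rot  : [12, 0, 12, -32]
dup  : [12, 0, 12, -32, -32]
rot  : [12, 0, -32, -32, 12]

[12, 0, -32, -32, 12]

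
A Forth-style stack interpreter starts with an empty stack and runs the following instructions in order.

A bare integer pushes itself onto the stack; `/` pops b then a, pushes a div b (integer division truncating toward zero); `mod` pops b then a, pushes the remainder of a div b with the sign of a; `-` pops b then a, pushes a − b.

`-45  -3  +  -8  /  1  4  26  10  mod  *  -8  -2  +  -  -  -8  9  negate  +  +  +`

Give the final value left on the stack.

-44

-45    : [-45]
-3     : [-45, -3]
+      : [-48]
-8     : [-48, -8]
/      : [6]
1      : [6, 1]
4      : [6, 1, 4]
26     : [6, 1, 4, 26]
10     : [6, 1, 4, 26, 10]
mod    : [6, 1, 4, 6]
*      : [6, 1, 24]
-8     : [6, 1, 24, -8]
-2     : [6, 1, 24, -8, -2]
+      : [6, 1, 24, -10]
-      : [6, 1, 34]
-      : [6, -33]
-8     : [6, -33, -8]
9      : [6, -33, -8, 9]
negate : [6, -33, -8, -9]
+      : [6, -33, -17]
+      : [6, -50]
+      : [-44]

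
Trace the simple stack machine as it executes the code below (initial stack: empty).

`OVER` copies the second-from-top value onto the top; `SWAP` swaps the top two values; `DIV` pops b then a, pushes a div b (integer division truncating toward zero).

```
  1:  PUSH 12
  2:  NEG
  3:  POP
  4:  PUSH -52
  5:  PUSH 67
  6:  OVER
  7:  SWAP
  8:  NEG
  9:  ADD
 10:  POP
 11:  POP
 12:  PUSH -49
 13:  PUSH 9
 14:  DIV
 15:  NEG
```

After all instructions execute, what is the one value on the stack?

5

PUSH 12  -> [12]
NEG      -> [-12]
POP      -> []
PUSH -52 -> [-52]
PUSH 67  -> [-52, 67]
OVER     -> [-52, 67, -52]
SWAP     -> [-52, -52, 67]
NEG      -> [-52, -52, -67]
ADD      -> [-52, -119]
POP      -> [-52]
POP      -> []
PUSH -49 -> [-49]
PUSH 9   -> [-49, 9]
DIV      -> [-5]
NEG      -> [5]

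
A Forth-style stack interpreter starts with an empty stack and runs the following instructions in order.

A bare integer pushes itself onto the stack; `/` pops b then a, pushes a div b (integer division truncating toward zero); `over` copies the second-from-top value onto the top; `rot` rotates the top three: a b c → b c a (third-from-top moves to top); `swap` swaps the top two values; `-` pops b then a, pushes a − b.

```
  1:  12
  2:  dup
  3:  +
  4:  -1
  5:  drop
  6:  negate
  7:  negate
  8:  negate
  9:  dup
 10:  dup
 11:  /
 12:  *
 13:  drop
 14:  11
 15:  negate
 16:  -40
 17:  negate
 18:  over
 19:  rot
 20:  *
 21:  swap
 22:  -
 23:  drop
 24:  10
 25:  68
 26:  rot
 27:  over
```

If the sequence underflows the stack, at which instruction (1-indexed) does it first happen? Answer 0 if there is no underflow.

26

12     : [12]
dup    : [12, 12]
+      : [24]
-1     : [24, -1]
drop   : [24]
negate : [-24]
negate : [24]
negate : [-24]
dup    : [-24, -24]
dup    : [-24, -24, -24]
/      : [-24, 1]
*      : [-24]
drop   : []
11     : [11]
negate : [-11]
-40    : [-11, -40]
negate : [-11, 40]
over   : [-11, 40, -11]
rot    : [40, -11, -11]
*      : [40, 121]
swap   : [121, 40]
-      : [81]
drop   : []
10     : [10]
68     : [10, 68]
rot  — needs 3 operands, stack has 2 → underflow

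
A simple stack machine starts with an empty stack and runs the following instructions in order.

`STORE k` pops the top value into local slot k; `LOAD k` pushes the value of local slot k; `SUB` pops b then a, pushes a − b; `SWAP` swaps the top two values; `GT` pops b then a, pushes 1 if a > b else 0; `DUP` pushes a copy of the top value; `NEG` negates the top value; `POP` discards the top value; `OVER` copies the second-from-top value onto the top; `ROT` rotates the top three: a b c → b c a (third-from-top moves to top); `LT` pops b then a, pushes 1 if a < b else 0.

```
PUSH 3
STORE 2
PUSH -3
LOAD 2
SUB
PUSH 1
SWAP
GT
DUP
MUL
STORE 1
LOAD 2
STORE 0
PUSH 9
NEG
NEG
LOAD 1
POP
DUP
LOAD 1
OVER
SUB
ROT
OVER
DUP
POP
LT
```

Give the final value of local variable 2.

3

PUSH 3  : 3
STORE 2 : (empty)
PUSH -3 : -3
LOAD 2  : -3 3
SUB     : -6
PUSH 1  : -6 1
SWAP    : 1 -6
GT      : 1
DUP     : 1 1
MUL     : 1
STORE 1 : (empty)
LOAD 2  : 3
STORE 0 : (empty)
PUSH 9  : 9
NEG     : -9
NEG     : 9
LOAD 1  : 9 1
POP     : 9
DUP     : 9 9
LOAD 1  : 9 9 1
OVER    : 9 9 1 9
SUB     : 9 9 -8
ROT     : 9 -8 9
OVER    : 9 -8 9 -8
DUP     : 9 -8 9 -8 -8
POP     : 9 -8 9 -8
LT      : 9 -8 0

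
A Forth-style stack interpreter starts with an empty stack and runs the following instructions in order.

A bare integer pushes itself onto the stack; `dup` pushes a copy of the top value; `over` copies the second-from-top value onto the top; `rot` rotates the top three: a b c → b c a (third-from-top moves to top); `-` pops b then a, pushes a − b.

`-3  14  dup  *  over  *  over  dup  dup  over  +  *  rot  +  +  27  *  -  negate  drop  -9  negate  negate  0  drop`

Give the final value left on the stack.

-3      -3
14      -3 14
dup     -3 14 14
*       -3 196
over    -3 196 -3
*       -3 -588
over    -3 -588 -3
dup     -3 -588 -3 -3
dup     -3 -588 -3 -3 -3
over    -3 -588 -3 -3 -3 -3
+       -3 -588 -3 -3 -6
*       -3 -588 -3 18
rot     -3 -3 18 -588
+       -3 -3 -570
+       -3 -573
27      -3 -573 27
*       -3 -15471
-       15468
negate  -15468
drop    (empty)
-9      -9
negate  9
negate  -9
0       -9 0
drop    -9

-9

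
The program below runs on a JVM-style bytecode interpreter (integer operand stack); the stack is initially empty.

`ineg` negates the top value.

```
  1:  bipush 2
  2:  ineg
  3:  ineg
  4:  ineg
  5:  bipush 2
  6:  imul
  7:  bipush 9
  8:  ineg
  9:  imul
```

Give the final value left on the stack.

36

bipush 2  [2]
ineg      [-2]
ineg      [2]
ineg      [-2]
bipush 2  [-2, 2]
imul      [-4]
bipush 9  [-4, 9]
ineg      [-4, -9]
imul      [36]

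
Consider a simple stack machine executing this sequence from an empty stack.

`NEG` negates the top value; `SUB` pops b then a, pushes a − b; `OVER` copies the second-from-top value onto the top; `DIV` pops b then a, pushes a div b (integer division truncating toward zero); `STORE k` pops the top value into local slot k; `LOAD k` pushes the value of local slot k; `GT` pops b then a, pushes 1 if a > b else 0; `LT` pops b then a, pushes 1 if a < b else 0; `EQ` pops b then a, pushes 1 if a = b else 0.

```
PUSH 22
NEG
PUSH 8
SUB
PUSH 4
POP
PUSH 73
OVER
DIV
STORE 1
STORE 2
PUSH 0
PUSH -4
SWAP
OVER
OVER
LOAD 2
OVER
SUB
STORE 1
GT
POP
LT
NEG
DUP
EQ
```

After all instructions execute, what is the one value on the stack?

1

PUSH 22  [22]
NEG      [-22]
PUSH 8   [-22, 8]
SUB      [-30]
PUSH 4   [-30, 4]
POP      [-30]
PUSH 73  [-30, 73]
OVER     [-30, 73, -30]
DIV      [-30, -2]
STORE 1  [-30]
STORE 2  []
PUSH 0   [0]
PUSH -4  [0, -4]
SWAP     [-4, 0]
OVER     [-4, 0, -4]
OVER     [-4, 0, -4, 0]
LOAD 2   [-4, 0, -4, 0, -30]
OVER     [-4, 0, -4, 0, -30, 0]
SUB      [-4, 0, -4, 0, -30]
STORE 1  [-4, 0, -4, 0]
GT       [-4, 0, 0]
POP      [-4, 0]
LT       [1]
NEG      [-1]
DUP      [-1, -1]
EQ       [1]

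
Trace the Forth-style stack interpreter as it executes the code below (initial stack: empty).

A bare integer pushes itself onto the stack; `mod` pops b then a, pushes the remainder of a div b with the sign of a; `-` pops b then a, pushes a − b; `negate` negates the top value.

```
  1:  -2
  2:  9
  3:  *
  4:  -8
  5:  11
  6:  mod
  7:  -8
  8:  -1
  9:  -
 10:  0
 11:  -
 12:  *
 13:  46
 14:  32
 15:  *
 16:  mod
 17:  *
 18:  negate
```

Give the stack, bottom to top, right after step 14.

-2   [-2]
9    [-2, 9]
*    [-18]
-8   [-18, -8]
11   [-18, -8, 11]
mod  [-18, -8]
-8   [-18, -8, -8]
-1   [-18, -8, -8, -1]
-    [-18, -8, -7]
0    [-18, -8, -7, 0]
-    [-18, -8, -7]
*    [-18, 56]
46   [-18, 56, 46]
32   [-18, 56, 46, 32]

[-18, 56, 46, 32]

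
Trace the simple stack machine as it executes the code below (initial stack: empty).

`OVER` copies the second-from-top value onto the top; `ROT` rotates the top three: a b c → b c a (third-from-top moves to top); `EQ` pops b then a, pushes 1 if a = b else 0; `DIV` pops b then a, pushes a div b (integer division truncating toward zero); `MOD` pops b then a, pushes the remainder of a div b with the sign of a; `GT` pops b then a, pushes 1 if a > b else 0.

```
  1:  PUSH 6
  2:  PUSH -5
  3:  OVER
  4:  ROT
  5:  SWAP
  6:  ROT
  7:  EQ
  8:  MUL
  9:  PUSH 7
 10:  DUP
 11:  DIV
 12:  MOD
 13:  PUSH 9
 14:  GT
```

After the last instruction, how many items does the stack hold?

PUSH 6   6
PUSH -5  6 -5
OVER     6 -5 6
ROT      -5 6 6
SWAP     -5 6 6
ROT      6 6 -5
EQ       6 0
MUL      0
PUSH 7   0 7
DUP      0 7 7
DIV      0 1
MOD      0
PUSH 9   0 9
GT       0

1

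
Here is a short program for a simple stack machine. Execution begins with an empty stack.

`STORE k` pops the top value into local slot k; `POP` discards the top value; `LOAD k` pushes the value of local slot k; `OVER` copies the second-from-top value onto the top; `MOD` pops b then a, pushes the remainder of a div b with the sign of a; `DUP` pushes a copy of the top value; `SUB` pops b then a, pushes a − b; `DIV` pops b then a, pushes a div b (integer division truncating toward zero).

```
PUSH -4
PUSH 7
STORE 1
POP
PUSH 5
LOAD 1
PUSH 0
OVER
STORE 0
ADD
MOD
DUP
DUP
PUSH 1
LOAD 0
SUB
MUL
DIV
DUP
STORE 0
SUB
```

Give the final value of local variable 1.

PUSH -4 → [-4]
PUSH 7  → [-4, 7]
STORE 1 → [-4]
POP     → []
PUSH 5  → [5]
LOAD 1  → [5, 7]
PUSH 0  → [5, 7, 0]
OVER    → [5, 7, 0, 7]
STORE 0 → [5, 7, 0]
ADD     → [5, 7]
MOD     → [5]
DUP     → [5, 5]
DUP     → [5, 5, 5]
PUSH 1  → [5, 5, 5, 1]
LOAD 0  → [5, 5, 5, 1, 7]
SUB     → [5, 5, 5, -6]
MUL     → [5, 5, -30]
DIV     → [5, 0]
DUP     → [5, 0, 0]
STORE 0 → [5, 0]
SUB     → [5]

7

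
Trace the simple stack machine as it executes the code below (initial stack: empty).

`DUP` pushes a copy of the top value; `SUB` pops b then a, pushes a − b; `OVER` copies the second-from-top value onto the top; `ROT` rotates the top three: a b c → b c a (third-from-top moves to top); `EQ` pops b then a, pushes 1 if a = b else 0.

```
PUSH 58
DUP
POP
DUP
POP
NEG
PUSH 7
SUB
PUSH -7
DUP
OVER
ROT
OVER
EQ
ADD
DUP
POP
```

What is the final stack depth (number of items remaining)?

3

PUSH 58 : [58]
DUP     : [58, 58]
POP     : [58]
DUP     : [58, 58]
POP     : [58]
NEG     : [-58]
PUSH 7  : [-58, 7]
SUB     : [-65]
PUSH -7 : [-65, -7]
DUP     : [-65, -7, -7]
OVER    : [-65, -7, -7, -7]
ROT     : [-65, -7, -7, -7]
OVER    : [-65, -7, -7, -7, -7]
EQ      : [-65, -7, -7, 1]
ADD     : [-65, -7, -6]
DUP     : [-65, -7, -6, -6]
POP     : [-65, -7, -6]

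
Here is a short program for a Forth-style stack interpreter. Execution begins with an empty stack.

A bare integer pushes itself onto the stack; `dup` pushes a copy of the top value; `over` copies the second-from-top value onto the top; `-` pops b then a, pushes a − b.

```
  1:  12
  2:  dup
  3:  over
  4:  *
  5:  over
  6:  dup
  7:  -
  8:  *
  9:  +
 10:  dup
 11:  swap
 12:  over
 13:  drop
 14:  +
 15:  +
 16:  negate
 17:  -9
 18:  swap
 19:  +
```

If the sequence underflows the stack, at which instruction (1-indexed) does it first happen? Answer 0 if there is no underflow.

12    12
dup   12 12
over  12 12 12
*     12 144
over  12 144 12
dup   12 144 12 12
-     12 144 0
*     12 0
+     12
dup   12 12
swap  12 12
over  12 12 12
drop  12 12
+     24
+  — needs 2 operands, stack has 1 → underflow

15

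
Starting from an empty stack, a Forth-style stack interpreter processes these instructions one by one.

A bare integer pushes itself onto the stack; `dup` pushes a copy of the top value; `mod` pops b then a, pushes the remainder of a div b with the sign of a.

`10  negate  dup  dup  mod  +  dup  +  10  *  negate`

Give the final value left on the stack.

10     : [10]
negate : [-10]
dup    : [-10, -10]
dup    : [-10, -10, -10]
mod    : [-10, 0]
+      : [-10]
dup    : [-10, -10]
+      : [-20]
10     : [-20, 10]
*      : [-200]
negate : [200]

200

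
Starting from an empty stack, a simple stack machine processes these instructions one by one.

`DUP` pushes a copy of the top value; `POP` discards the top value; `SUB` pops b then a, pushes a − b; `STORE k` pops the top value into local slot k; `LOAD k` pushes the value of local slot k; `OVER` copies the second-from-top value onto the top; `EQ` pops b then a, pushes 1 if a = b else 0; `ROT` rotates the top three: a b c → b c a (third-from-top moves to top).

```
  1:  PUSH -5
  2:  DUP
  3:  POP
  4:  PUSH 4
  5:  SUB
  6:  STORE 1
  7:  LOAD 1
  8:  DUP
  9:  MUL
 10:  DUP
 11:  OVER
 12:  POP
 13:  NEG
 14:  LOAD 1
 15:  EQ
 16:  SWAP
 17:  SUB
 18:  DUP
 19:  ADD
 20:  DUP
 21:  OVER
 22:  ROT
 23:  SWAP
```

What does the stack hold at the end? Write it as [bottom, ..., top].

[-162, -162, -162]

PUSH -5  -5
DUP      -5 -5
POP      -5
PUSH 4   -5 4
SUB      -9
STORE 1  (empty)
LOAD 1   -9
DUP      -9 -9
MUL      81
DUP      81 81
OVER     81 81 81
POP      81 81
NEG      81 -81
LOAD 1   81 -81 -9
EQ       81 0
SWAP     0 81
SUB      -81
DUP      -81 -81
ADD      -162
DUP      -162 -162
OVER     -162 -162 -162
ROT      -162 -162 -162
SWAP     -162 -162 -162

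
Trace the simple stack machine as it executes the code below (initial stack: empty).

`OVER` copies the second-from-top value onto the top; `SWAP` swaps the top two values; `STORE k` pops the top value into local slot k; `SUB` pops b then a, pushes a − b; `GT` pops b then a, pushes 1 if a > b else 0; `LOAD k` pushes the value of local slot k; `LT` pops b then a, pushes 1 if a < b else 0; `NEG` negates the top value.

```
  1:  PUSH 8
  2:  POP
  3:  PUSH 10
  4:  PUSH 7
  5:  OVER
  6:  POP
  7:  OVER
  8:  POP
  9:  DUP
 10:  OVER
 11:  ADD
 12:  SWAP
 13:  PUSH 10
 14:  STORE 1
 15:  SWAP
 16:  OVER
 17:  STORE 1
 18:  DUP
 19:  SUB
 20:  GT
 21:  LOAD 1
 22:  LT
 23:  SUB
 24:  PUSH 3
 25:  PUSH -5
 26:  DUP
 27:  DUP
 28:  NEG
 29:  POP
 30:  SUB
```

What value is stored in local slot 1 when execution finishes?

7

PUSH 8   8
POP      (empty)
PUSH 10  10
PUSH 7   10 7
OVER     10 7 10
POP      10 7
OVER     10 7 10
POP      10 7
DUP      10 7 7
OVER     10 7 7 7
ADD      10 7 14
SWAP     10 14 7
PUSH 10  10 14 7 10
STORE 1  10 14 7
SWAP     10 7 14
OVER     10 7 14 7
STORE 1  10 7 14
DUP      10 7 14 14
SUB      10 7 0
GT       10 1
LOAD 1   10 1 7
LT       10 1
SUB      9
PUSH 3   9 3
PUSH -5  9 3 -5
DUP      9 3 -5 -5
DUP      9 3 -5 -5 -5
NEG      9 3 -5 -5 5
POP      9 3 -5 -5
SUB      9 3 0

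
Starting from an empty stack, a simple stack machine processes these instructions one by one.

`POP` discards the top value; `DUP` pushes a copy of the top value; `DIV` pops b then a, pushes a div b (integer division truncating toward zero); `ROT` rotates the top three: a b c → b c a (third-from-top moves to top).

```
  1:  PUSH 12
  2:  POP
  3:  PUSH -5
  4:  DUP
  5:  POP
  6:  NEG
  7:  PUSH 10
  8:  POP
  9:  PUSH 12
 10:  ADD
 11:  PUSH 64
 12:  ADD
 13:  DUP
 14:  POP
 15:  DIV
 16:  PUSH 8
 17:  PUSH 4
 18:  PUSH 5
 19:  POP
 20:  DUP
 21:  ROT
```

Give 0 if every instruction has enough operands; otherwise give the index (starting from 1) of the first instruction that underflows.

PUSH 12 → 12
POP     → (empty)
PUSH -5 → -5
DUP     → -5 -5
POP     → -5
NEG     → 5
PUSH 10 → 5 10
POP     → 5
PUSH 12 → 5 12
ADD     → 17
PUSH 64 → 17 64
ADD     → 81
DUP     → 81 81
POP     → 81
DIV  — needs 2 operands, stack has 1 → underflow

15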